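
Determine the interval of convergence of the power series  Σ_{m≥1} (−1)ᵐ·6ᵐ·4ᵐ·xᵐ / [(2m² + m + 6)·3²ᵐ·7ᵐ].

[-21/8, 21/8]

Ratio test: |a_{m+1}/a_m| = [(2m² + m + 6)/(2(m+1)² + (m+1) + 6)] · 6·4/(9·7) → 8/21 as m → ∞.
The series converges when 8/21 · |x| < 1, giving R = 21/8.
Endpoint x = 21/8: the series is dominated by a constant times Σ 1/m², which converges (p = 2 > 1).
Endpoint x = -21/8: the terms are on the order of 1/m², so the series converges absolutely by comparison with the p-series (p = 2 > 1).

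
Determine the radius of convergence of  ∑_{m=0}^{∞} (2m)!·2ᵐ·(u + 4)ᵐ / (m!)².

R = 1/8

Ratio test: |a_{m+1}/a_m| = (2m+1)·(2m+2)/(m+1)² · 2 → 8 as m → ∞.
Convergence for |u + 4| · 8 < 1, i.e. |u + 4| < 1/8. So R = 1/8.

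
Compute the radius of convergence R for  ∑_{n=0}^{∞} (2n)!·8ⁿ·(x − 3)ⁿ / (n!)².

R = 1/32

The ratio of consecutive coefficients is (2n+1)·(2n+2)/(n+1)² · 8 → 32.
Thus R = 1/(32) = 1/32.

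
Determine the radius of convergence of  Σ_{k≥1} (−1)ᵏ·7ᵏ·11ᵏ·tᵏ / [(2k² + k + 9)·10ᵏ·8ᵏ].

Apply the ratio test: |a_{k+1}| / |a_k| = [(2k² + k + 9)/(2(k+1)² + (k+1) + 9)] · 7·11/(10·8), which tends to 77/80 as k → ∞.
Convergence for |t| · 77/80 < 1, i.e. |t| < 80/77. So R = 80/77.

R = 80/77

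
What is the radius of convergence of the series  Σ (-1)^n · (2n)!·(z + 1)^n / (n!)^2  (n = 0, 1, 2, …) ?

R = 1/4

Apply the ratio test: |a_{n+1}| / |a_n| = (2n+1)·(2n+2)/(n+1)², which tends to 4 as n → ∞.
Convergence for |z + 1| · 4 < 1, i.e. |z + 1| < 1/4. So R = 1/4.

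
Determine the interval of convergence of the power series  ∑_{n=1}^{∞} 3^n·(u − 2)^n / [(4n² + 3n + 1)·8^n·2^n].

Apply the ratio test: |a_{n+1}| / |a_n| = [(4n² + 3n + 1)/(4(n+1)² + 3(n+1) + 1)] · 3/(8·2), which tends to 3/16 as n → ∞.
Thus R = 1/(3/16) = 16/3.
Check u = 22/3: the terms are on the order of 1/n², so the series converges absolutely by comparison with the p-series (p = 2 > 1).
Endpoint u = -10/3: absolute convergence follows by limit comparison with Σ 1/n².

[-10/3, 22/3]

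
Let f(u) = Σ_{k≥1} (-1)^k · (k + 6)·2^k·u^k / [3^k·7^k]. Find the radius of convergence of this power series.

Ratio test: |a_{k+1}/a_k| = [((k+1) + 6)/(k + 6)] · 2/(3·7) → 2/21 as k → ∞.
Hence the series converges for |u| < 1/(2/21) = 21/2, so the radius of convergence is 21/2.

R = 21/2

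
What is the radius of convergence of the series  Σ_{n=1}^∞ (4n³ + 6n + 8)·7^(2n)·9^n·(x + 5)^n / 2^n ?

R = 2/441

Apply the ratio test: |a_{n+1}| / |a_n| = [(4(n+1)³ + 6(n+1) + 8)/(4n³ + 6n + 8)] · 49·9/2, which tends to 441/2 as n → ∞.
Hence the series converges for |x + 5| < 1/(441/2) = 2/441, so the radius of convergence is 2/441.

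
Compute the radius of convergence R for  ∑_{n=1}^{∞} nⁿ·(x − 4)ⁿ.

Root test: |a_n|^(1/n) = n → ∞.
Since the n-th root of |a_n| is unbounded, the series converges only at x = 4; R = 0.

R = 0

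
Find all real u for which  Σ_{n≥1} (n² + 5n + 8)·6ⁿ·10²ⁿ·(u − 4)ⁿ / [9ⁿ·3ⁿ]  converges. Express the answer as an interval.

Apply the ratio test: |a_{n+1}| / |a_n| = [((n+1)² + 5(n+1) + 8)/(n² + 5n + 8)] · 6·100/(9·3), which tends to 200/9 as n → ∞.
Hence the series converges for |u − 4| < 1/(200/9) = 9/200, so the radius of convergence is 9/200.
At u = 809/200: the terms have absolute value of order n², which does not tend to 0, so the series diverges by the divergence test.
When u = 791/200, the terms have absolute value of order n², which does not tend to 0, so the series diverges by the divergence test.

(791/200, 809/200)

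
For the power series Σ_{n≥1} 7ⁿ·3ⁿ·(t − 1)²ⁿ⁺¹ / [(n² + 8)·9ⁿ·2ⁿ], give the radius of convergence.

The ratio of consecutive coefficients is [(n² + 8)/((n+1)² + 8)] · 7·3/(9·2) → 7/6.
Successive powers of (t − 1) differ by 2, so the series converges when |t − 1|² · 7/6 < 1, i.e. |t − 1| < √(6/7). So R = √42/7.

R = √42/7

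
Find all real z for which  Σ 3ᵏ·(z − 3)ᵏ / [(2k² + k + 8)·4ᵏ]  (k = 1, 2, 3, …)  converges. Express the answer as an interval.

[5/3, 13/3]

Apply the ratio test: |a_{k+1}| / |a_k| = [(2k² + k + 8)/(2(k+1)² + (k+1) + 8)] · 3/4, which tends to 3/4 as k → ∞.
Thus R = 1/(3/4) = 4/3.
At z = 13/3: the series is dominated by a constant times Σ 1/k², which converges (p = 2 > 1).
At z = 5/3: the terms are on the order of 1/k², so the series converges absolutely by comparison with the p-series (p = 2 > 1).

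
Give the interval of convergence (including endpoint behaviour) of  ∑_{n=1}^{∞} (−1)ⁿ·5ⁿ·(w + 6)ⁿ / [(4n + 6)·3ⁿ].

(-33/5, -27/5]

The ratio of consecutive coefficients is [(4n + 6)/(4(n+1) + 6)] · 5/3 → 5/3.
Hence the series converges for |w + 6| < 1/(5/3) = 3/5, so the radius of convergence is 3/5.
At w = -27/5: the terms alternate in sign and decrease monotonically to 0 in absolute value (size ~ c/n), so the alternating series test gives convergence.
Check w = -33/5: the terms behave like c/n; limit comparison with the harmonic series gives divergence.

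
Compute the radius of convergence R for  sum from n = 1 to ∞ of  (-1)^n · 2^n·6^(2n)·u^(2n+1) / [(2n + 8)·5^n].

The ratio of consecutive coefficients is [(2n + 8)/(2(n+1) + 8)] · 2·36/5 → 72/5.
Writing y = u², the series in y has radius 5/72, so |u| < √(5/72) and R = √10/12.

R = √10/12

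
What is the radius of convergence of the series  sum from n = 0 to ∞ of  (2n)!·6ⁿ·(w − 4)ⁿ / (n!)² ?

R = 1/24

The ratio of consecutive coefficients is (2n+1)·(2n+2)/(n+1)² · 6 → 24.
The series converges when 24 · |w − 4| < 1, giving R = 1/24.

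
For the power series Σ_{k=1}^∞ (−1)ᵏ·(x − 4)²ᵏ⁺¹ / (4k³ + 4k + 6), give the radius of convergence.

R = 1

Ratio test: |a_{k+1}/a_k| = (4k³ + 4k + 6)/(4(k+1)³ + 4(k+1) + 6) → 1 as k → ∞.
Successive powers of (x − 4) differ by 2, so the series converges when |x − 4|² · 1 < 1, i.e. |x − 4| < √(1) = 1. So R = 1.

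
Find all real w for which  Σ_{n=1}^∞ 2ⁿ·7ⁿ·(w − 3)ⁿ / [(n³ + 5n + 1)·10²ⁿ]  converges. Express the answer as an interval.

[-29/7, 71/7]

By the ratio test, |a_{n+1}/a_n| = [(n³ + 5n + 1)/((n+1)³ + 5(n+1) + 1)] · 2·7/100 → 7/50.
Convergence for |w − 3| · 7/50 < 1, i.e. |w − 3| < 50/7. So R = 50/7.
At w = 71/7: absolute convergence follows by limit comparison with Σ 1/n³.
At w = -29/7: the series is dominated by a constant times Σ 1/n³, which converges (p = 3 > 1).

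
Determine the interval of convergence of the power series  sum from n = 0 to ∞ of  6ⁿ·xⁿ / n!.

(−∞, ∞)

By the ratio test, |a_{n+1}/a_n| = 6 · 1/(n+1) → 0.
The limit is 0, so the series converges for all x; R = ∞.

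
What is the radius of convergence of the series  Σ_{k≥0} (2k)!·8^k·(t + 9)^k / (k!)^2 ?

R = 1/32

By the ratio test, |a_{k+1}/a_k| = (2k+1)·(2k+2)/(k+1)² · 8 → 32.
The series converges when 32 · |t + 9| < 1, giving R = 1/32.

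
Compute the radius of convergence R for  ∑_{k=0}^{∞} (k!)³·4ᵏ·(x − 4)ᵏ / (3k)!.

R = 27/4

By the ratio test, |a_{k+1}/a_k| = (k+1)³/[(3k+1)·(3k+2)·(3k+3)] · 4 → 4/27.
Convergence for |x − 4| · 4/27 < 1, i.e. |x − 4| < 27/4. So R = 27/4.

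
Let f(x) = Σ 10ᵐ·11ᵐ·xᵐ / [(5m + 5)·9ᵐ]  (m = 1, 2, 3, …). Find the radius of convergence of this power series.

Ratio test: |a_{m+1}/a_m| = [(5m + 5)/(5(m+1) + 5)] · 10·11/9 → 110/9 as m → ∞.
Hence the series converges for |x| < 1/(110/9) = 9/110, so the radius of convergence is 9/110.

R = 9/110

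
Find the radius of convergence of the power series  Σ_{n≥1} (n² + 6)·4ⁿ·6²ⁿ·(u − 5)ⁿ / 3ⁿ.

R = 1/48

Apply the ratio test: |a_{n+1}| / |a_n| = [((n+1)² + 6)/(n² + 6)] · 4·36/3, which tends to 48 as n → ∞.
The series converges when 48 · |u − 5| < 1, giving R = 1/48.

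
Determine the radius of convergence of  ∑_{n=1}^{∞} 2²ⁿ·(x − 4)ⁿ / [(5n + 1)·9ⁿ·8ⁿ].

R = 18

Ratio test: |a_{n+1}/a_n| = [(5n + 1)/(5(n+1) + 1)] · 4/(9·8) → 1/18 as n → ∞.
Hence the series converges for |x − 4| < 1/(1/18) = 18, so the radius of convergence is 18.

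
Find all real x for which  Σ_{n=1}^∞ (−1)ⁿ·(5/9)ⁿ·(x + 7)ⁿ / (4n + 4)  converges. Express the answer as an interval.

(-44/5, -26/5]

Apply the ratio test: |a_{n+1}| / |a_n| = [(4n + 4)/(4(n+1) + 4)] · 5/9, which tends to 5/9 as n → ∞.
Convergence for |x + 7| · 5/9 < 1, i.e. |x + 7| < 9/5. So R = 9/5.
Endpoint x = -26/5: an alternating series whose terms decrease to 0 in absolute value, so it converges by the Leibniz criterion.
Endpoint x = -44/5: the terms are asymptotic to a nonzero constant times 1/n, so the series diverges by limit comparison with Σ 1/n.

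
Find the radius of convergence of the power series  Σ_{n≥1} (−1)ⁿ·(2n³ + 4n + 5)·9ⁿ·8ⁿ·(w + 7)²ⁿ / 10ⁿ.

R = √5/6

By the ratio test, |a_{n+1}/a_n| = [(2(n+1)³ + 4(n+1) + 5)/(2n³ + 4n + 5)] · 9·8/10 → 36/5.
Since the exponent of (w + 7) increases by 2 each term, convergence requires |w + 7|² < 5/36, hence R = √5/6.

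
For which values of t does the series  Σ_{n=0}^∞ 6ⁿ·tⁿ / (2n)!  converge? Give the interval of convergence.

The ratio of consecutive coefficients is 6 · 1/[(2n+1)·(2n+2)] → 0.
The limit is 0, so the series converges for all t; R = ∞.

(−∞, ∞)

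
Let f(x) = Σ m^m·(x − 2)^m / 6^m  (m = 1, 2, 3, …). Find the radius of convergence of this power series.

Applying the root test, |a_m|^(1/m) = m/6 → ∞.
Since the m-th root of |a_m| is unbounded, the series converges only at x = 2; R = 0.

R = 0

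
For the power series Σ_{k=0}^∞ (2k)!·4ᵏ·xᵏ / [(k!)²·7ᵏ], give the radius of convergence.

By the ratio test, |a_{k+1}/a_k| = (2k+1)·(2k+2)/(k+1)² · 4/7 → 16/7.
Hence the series converges for |x| < 1/(16/7) = 7/16, so the radius of convergence is 7/16.

R = 7/16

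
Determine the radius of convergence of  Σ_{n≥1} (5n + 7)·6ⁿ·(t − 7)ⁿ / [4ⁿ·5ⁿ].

By the ratio test, |a_{n+1}/a_n| = [(5(n+1) + 7)/(5n + 7)] · 6/(4·5) → 3/10.
The series converges when 3/10 · |t − 7| < 1, giving R = 10/3.

R = 10/3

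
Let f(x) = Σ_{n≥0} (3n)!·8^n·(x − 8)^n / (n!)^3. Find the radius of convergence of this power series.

Apply the ratio test: |a_{n+1}| / |a_n| = (3n+1)·(3n+2)·(3n+3)/(n+1)³ · 8, which tends to 216 as n → ∞.
The series converges when 216 · |x − 8| < 1, giving R = 1/216.

R = 1/216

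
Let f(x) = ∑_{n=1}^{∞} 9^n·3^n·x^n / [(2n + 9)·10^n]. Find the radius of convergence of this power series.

R = 10/27

The ratio of consecutive coefficients is [(2n + 9)/(2(n+1) + 9)] · 9·3/10 → 27/10.
Thus R = 1/(27/10) = 10/27.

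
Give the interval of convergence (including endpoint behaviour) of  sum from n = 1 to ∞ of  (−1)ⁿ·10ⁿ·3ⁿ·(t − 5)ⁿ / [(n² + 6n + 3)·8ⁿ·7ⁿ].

The ratio of consecutive coefficients is [(n² + 6n + 3)/((n+1)² + 6(n+1) + 3)] · 10·3/(8·7) → 15/28.
Thus R = 1/(15/28) = 28/15.
Endpoint t = 103/15: absolute convergence follows by limit comparison with Σ 1/n².
Check t = 47/15: absolute convergence follows by limit comparison with Σ 1/n².

[47/15, 103/15]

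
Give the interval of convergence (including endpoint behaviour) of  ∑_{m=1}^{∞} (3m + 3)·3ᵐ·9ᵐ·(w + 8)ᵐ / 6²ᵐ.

Apply the ratio test: |a_{m+1}| / |a_m| = [(3(m+1) + 3)/(3m + 3)] · 3·9/36, which tends to 3/4 as m → ∞.
Thus R = 1/(3/4) = 4/3.
Endpoint w = -20/3: the terms have absolute value of order m, which does not tend to 0, so the series diverges by the divergence test.
When w = -28/3, the m-th term does not approach 0; divergence by the term test.

(-28/3, -20/3)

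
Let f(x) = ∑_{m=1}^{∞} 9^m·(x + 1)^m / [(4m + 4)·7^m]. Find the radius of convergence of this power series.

R = 7/9

Apply the ratio test: |a_{m+1}| / |a_m| = [(4m + 4)/(4(m+1) + 4)] · 9/7, which tends to 9/7 as m → ∞.
Hence the series converges for |x + 1| < 1/(9/7) = 7/9, so the radius of convergence is 7/9.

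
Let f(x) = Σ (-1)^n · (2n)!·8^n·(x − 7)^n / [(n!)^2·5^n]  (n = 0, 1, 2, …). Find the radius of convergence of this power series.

R = 5/32

Ratio test: |a_{n+1}/a_n| = (2n+1)·(2n+2)/(n+1)² · 8/5 → 32/5 as n → ∞.
Hence the series converges for |x − 7| < 1/(32/5) = 5/32, so the radius of convergence is 5/32.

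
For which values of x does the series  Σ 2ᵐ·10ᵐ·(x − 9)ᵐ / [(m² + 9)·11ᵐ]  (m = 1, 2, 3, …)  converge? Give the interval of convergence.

Apply the ratio test: |a_{m+1}| / |a_m| = [(m² + 9)/((m+1)² + 9)] · 2·10/11, which tends to 20/11 as m → ∞.
Thus R = 1/(20/11) = 11/20.
Check x = 191/20: absolute convergence follows by limit comparison with Σ 1/m².
At x = 169/20: the series is dominated by a constant times Σ 1/m², which converges (p = 2 > 1).

[169/20, 191/20]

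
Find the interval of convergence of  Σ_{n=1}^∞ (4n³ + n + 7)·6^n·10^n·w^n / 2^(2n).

By the ratio test, |a_{n+1}/a_n| = [(4(n+1)³ + (n+1) + 7)/(4n³ + n + 7)] · 6·10/4 → 15.
Hence the series converges for |w| < 1/(15) = 1/15, so the radius of convergence is 1/15.
At w = 1/15: the terms do not tend to 0, so the series diverges.
Check w = -1/15: the terms do not tend to 0, so the series diverges.

(-1/15, 1/15)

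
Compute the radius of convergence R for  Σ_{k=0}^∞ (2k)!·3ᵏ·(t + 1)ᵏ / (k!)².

By the ratio test, |a_{k+1}/a_k| = (2k+1)·(2k+2)/(k+1)² · 3 → 12.
Convergence for |t + 1| · 12 < 1, i.e. |t + 1| < 1/12. So R = 1/12.

R = 1/12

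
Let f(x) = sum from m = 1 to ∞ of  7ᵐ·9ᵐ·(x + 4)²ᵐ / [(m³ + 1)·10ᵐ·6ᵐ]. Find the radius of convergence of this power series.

The ratio of consecutive coefficients is [(m³ + 1)/((m+1)³ + 1)] · 7·9/(10·6) → 21/20.
Successive powers of (x + 4) differ by 2, so the series converges when |x + 4|² · 21/20 < 1, i.e. |x + 4| < √(20/21). So R = 2√105/21.

R = 2√105/21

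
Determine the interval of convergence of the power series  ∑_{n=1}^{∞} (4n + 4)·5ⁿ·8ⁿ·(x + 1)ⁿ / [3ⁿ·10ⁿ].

(-7/4, -1/4)

The ratio of consecutive coefficients is [(4(n+1) + 4)/(4n + 4)] · 5·8/(3·10) → 4/3.
Convergence for |x + 1| · 4/3 < 1, i.e. |x + 1| < 3/4. So R = 3/4.
Endpoint x = -1/4: the terms have absolute value of order n, which does not tend to 0, so the series diverges by the divergence test.
When x = -7/4, the n-th term does not approach 0; divergence by the term test.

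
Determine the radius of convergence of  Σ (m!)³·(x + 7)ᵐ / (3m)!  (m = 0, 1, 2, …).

By the ratio test, |a_{m+1}/a_m| = (m+1)³/[(3m+1)·(3m+2)·(3m+3)] → 1/27.
Hence the series converges for |x + 7| < 1/(1/27) = 27, so the radius of convergence is 27.

R = 27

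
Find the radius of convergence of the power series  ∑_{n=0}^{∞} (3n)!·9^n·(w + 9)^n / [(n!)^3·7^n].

R = 7/243

Ratio test: |a_{n+1}/a_n| = (3n+1)·(3n+2)·(3n+3)/(n+1)³ · 9/7 → 243/7 as n → ∞.
The series converges when 243/7 · |w + 9| < 1, giving R = 7/243.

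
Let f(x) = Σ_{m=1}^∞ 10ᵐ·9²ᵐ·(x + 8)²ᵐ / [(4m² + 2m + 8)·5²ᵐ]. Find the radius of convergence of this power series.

R = √10/18

By the ratio test, |a_{m+1}/a_m| = [(4m² + 2m + 8)/(4(m+1)² + 2(m+1) + 8)] · 10·81/25 → 162/5.
Since the exponent of (x + 8) increases by 2 each term, convergence requires |x + 8|² < 5/162, hence R = √10/18.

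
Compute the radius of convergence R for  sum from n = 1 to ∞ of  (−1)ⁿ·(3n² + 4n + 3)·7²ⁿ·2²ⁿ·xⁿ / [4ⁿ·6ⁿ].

R = 6/49

Apply the ratio test: |a_{n+1}| / |a_n| = [(3(n+1)² + 4(n+1) + 3)/(3n² + 4n + 3)] · 49·4/(4·6), which tends to 49/6 as n → ∞.
Hence the series converges for |x| < 1/(49/6) = 6/49, so the radius of convergence is 6/49.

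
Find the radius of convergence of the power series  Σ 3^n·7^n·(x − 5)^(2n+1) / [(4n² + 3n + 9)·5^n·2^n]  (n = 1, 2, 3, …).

R = √210/21

By the ratio test, |a_{n+1}/a_n| = [(4n² + 3n + 9)/(4(n+1)² + 3(n+1) + 9)] · 3·7/(5·2) → 21/10.
Since the exponent of (x − 5) increases by 2 each term, convergence requires |x − 5|² < 10/21, hence R = √210/21.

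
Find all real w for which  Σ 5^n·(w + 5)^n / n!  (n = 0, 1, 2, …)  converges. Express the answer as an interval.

Ratio test: |a_{n+1}/a_n| = 5 · 1/(n+1) → 0 as n → ∞.
The limit is 0, so the series converges for all w; R = ∞.

(−∞, ∞)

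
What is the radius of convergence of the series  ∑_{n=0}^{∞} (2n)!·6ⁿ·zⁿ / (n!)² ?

R = 1/24

Apply the ratio test: |a_{n+1}| / |a_n| = (2n+1)·(2n+2)/(n+1)² · 6, which tends to 24 as n → ∞.
Hence the series converges for |z| < 1/(24) = 1/24, so the radius of convergence is 1/24.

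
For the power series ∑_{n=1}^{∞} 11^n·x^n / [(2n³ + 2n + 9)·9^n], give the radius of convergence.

R = 9/11

By the ratio test, |a_{n+1}/a_n| = [(2n³ + 2n + 9)/(2(n+1)³ + 2(n+1) + 9)] · 11/9 → 11/9.
Convergence for |x| · 11/9 < 1, i.e. |x| < 9/11. So R = 9/11.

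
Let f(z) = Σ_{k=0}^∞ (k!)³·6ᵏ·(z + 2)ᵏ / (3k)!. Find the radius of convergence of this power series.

By the ratio test, |a_{k+1}/a_k| = (k+1)³/[(3k+1)·(3k+2)·(3k+3)] · 6 → 2/9.
Convergence for |z + 2| · 2/9 < 1, i.e. |z + 2| < 9/2. So R = 9/2.

R = 9/2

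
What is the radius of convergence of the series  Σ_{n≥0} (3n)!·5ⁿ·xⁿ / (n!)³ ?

R = 1/135

The ratio of consecutive coefficients is (3n+1)·(3n+2)·(3n+3)/(n+1)³ · 5 → 135.
Convergence for |x| · 135 < 1, i.e. |x| < 1/135. So R = 1/135.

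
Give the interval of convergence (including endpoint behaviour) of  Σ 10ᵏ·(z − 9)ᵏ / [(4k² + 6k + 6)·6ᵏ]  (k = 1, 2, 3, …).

The ratio of consecutive coefficients is [(4k² + 6k + 6)/(4(k+1)² + 6(k+1) + 6)] · 10/6 → 5/3.
The series converges when 5/3 · |z − 9| < 1, giving R = 3/5.
Endpoint z = 48/5: the series is dominated by a constant times Σ 1/k², which converges (p = 2 > 1).
Check z = 42/5: absolute convergence follows by limit comparison with Σ 1/k².

[42/5, 48/5]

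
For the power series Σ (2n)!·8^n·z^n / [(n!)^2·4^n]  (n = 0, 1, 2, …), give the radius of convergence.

R = 1/8

By the ratio test, |a_{n+1}/a_n| = (2n+1)·(2n+2)/(n+1)² · 8/4 → 8.
Hence the series converges for |z| < 1/(8) = 1/8, so the radius of convergence is 1/8.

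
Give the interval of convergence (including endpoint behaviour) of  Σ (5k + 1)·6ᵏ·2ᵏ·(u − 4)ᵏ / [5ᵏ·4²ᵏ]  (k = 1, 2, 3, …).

Ratio test: |a_{k+1}/a_k| = [(5(k+1) + 1)/(5k + 1)] · 6·2/(5·16) → 3/20 as k → ∞.
Thus R = 1/(3/20) = 20/3.
Endpoint u = 32/3: the terms do not tend to 0, so the series diverges.
Check u = -8/3: the terms have absolute value of order k, which does not tend to 0, so the series diverges by the divergence test.

(-8/3, 32/3)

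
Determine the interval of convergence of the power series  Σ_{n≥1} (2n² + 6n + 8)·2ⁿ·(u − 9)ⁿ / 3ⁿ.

By the ratio test, |a_{n+1}/a_n| = [(2(n+1)² + 6(n+1) + 8)/(2n² + 6n + 8)] · 2/3 → 2/3.
Thus R = 1/(2/3) = 3/2.
At u = 21/2: the n-th term does not approach 0; divergence by the term test.
Check u = 15/2: the n-th term does not approach 0; divergence by the term test.

(15/2, 21/2)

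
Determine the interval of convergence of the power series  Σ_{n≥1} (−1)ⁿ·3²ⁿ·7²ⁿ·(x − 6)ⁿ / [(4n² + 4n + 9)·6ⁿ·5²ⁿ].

[832/147, 932/147]

By the ratio test, |a_{n+1}/a_n| = [(4n² + 4n + 9)/(4(n+1)² + 4(n+1) + 9)] · 9·49/(6·25) → 147/50.
The series converges when 147/50 · |x − 6| < 1, giving R = 50/147.
Endpoint x = 932/147: the series is dominated by a constant times Σ 1/n², which converges (p = 2 > 1).
At x = 832/147: absolute convergence follows by limit comparison with Σ 1/n².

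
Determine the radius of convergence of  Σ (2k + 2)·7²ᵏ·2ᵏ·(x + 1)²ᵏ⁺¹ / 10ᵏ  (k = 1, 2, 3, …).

The ratio of consecutive coefficients is [(2(k+1) + 2)/(2k + 2)] · 49·2/10 → 49/5.
Successive powers of (x + 1) differ by 2, so the series converges when |x + 1|² · 49/5 < 1, i.e. |x + 1| < √(5/49). So R = √5/7.

R = √5/7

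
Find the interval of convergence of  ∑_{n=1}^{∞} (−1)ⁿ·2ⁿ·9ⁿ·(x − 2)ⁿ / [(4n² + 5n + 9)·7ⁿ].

Ratio test: |a_{n+1}/a_n| = [(4n² + 5n + 9)/(4(n+1)² + 5(n+1) + 9)] · 2·9/7 → 18/7 as n → ∞.
Convergence for |x − 2| · 18/7 < 1, i.e. |x − 2| < 7/18. So R = 7/18.
Endpoint x = 43/18: the terms are on the order of 1/n², so the series converges absolutely by comparison with the p-series (p = 2 > 1).
Endpoint x = 29/18: the series is dominated by a constant times Σ 1/n², which converges (p = 2 > 1).

[29/18, 43/18]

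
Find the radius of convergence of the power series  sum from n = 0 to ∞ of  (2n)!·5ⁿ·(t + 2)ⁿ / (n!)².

The ratio of consecutive coefficients is (2n+1)·(2n+2)/(n+1)² · 5 → 20.
Hence the series converges for |t + 2| < 1/(20) = 1/20, so the radius of convergence is 1/20.

R = 1/20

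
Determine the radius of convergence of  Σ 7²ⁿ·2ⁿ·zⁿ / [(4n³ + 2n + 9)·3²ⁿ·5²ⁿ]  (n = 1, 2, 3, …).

By the ratio test, |a_{n+1}/a_n| = [(4n³ + 2n + 9)/(4(n+1)³ + 2(n+1) + 9)] · 49·2/(9·25) → 98/225.
Convergence for |z| · 98/225 < 1, i.e. |z| < 225/98. So R = 225/98.

R = 225/98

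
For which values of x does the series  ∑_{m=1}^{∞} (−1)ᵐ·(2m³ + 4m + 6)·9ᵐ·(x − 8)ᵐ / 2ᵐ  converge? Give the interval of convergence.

(70/9, 74/9)

The ratio of consecutive coefficients is [(2(m+1)³ + 4(m+1) + 6)/(2m³ + 4m + 6)] · 9/2 → 9/2.
The series converges when 9/2 · |x − 8| < 1, giving R = 2/9.
When x = 74/9, the terms do not tend to 0, so the series diverges.
Check x = 70/9: the terms have absolute value of order m³, which does not tend to 0, so the series diverges by the divergence test.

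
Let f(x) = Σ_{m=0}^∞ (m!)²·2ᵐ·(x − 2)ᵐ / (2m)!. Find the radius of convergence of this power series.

R = 2

The ratio of consecutive coefficients is (m+1)²/[(2m+1)·(2m+2)] · 2 → 1/2.
Thus R = 1/(1/2) = 2.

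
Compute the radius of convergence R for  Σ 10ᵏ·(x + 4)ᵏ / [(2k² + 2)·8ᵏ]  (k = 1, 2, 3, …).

The ratio of consecutive coefficients is [(2k² + 2)/(2(k+1)² + 2)] · 10/8 → 5/4.
Convergence for |x + 4| · 5/4 < 1, i.e. |x + 4| < 4/5. So R = 4/5.

R = 4/5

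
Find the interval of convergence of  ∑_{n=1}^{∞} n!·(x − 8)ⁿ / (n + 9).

{8}

By the ratio test, |a_{n+1}/a_n| = (n+1) · (n + 9)/((n+1) + 9) → ∞.
The terms grow without bound for any (x − 8) ≠ 0, so R = 0 (convergence only at x = 8).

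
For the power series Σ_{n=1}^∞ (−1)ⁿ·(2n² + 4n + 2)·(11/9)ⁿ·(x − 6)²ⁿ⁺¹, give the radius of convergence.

R = 3√11/11

Apply the ratio test: |a_{n+1}| / |a_n| = [(2(n+1)² + 4(n+1) + 2)/(2n² + 4n + 2)] · 11/9, which tends to 11/9 as n → ∞.
Successive powers of (x − 6) differ by 2, so the series converges when |x − 6|² · 11/9 < 1, i.e. |x − 6| < √(9/11). So R = 3√11/11.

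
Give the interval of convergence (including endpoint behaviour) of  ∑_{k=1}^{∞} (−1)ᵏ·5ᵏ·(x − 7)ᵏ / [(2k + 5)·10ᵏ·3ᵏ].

Apply the ratio test: |a_{k+1}| / |a_k| = [(2k + 5)/(2(k+1) + 5)] · 5/(10·3), which tends to 1/6 as k → ∞.
Thus R = 1/(1/6) = 6.
Endpoint x = 13: an alternating series whose terms decrease to 0 in absolute value, so it converges by the Leibniz criterion.
When x = 1, comparison with the harmonic series Σ 1/k shows the series diverges.

(1, 13]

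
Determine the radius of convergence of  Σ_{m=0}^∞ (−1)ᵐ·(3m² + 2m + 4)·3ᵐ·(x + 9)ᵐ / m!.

Ratio test: |a_{m+1}/a_m| = (3(m+1)² + 2(m+1) + 4)/(3m² + 2m + 4) · 3 · 1/(m+1) → 0 as m → ∞.
Since the limit is 0 < 1 for every x, the series converges on all of ℝ and R = ∞.

R = ∞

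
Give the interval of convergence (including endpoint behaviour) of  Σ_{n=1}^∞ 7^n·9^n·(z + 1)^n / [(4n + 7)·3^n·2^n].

[-23/21, -19/21)

The ratio of consecutive coefficients is [(4n + 7)/(4(n+1) + 7)] · 7·9/(3·2) → 21/2.
Thus R = 1/(21/2) = 2/21.
Check z = -19/21: the terms are asymptotic to a nonzero constant times 1/n, so the series diverges by limit comparison with Σ 1/n.
When z = -23/21, the terms alternate in sign and decrease monotonically to 0 in absolute value (size ~ c/n), so the alternating series test gives convergence.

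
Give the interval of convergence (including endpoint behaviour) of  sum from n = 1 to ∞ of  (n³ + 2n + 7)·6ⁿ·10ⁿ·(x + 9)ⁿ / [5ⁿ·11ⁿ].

Apply the ratio test: |a_{n+1}| / |a_n| = [((n+1)³ + 2(n+1) + 7)/(n³ + 2n + 7)] · 6·10/(5·11), which tends to 12/11 as n → ∞.
The series converges when 12/11 · |x + 9| < 1, giving R = 11/12.
Check x = -97/12: the n-th term does not approach 0; divergence by the term test.
Endpoint x = -119/12: the n-th term does not approach 0; divergence by the term test.

(-119/12, -97/12)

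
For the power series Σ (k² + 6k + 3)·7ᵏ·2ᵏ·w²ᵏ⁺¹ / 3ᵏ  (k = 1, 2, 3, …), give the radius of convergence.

R = √42/14

The ratio of consecutive coefficients is [((k+1)² + 6(k+1) + 3)/(k² + 6k + 3)] · 7·2/3 → 14/3.
Successive powers of w differ by 2, so the series converges when |w|² · 14/3 < 1, i.e. |w| < √(3/14). So R = √42/14.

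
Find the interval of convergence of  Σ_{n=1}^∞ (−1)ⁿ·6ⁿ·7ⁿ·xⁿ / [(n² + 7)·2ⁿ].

Apply the ratio test: |a_{n+1}| / |a_n| = [(n² + 7)/((n+1)² + 7)] · 6·7/2, which tends to 21 as n → ∞.
Thus R = 1/(21) = 1/21.
Endpoint x = 1/21: the terms are on the order of 1/n², so the series converges absolutely by comparison with the p-series (p = 2 > 1).
When x = -1/21, the series is dominated by a constant times Σ 1/n², which converges (p = 2 > 1).

[-1/21, 1/21]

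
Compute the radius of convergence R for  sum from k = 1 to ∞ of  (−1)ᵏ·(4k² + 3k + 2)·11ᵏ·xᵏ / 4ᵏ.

R = 4/11

The ratio of consecutive coefficients is [(4(k+1)² + 3(k+1) + 2)/(4k² + 3k + 2)] · 11/4 → 11/4.
Thus R = 1/(11/4) = 4/11.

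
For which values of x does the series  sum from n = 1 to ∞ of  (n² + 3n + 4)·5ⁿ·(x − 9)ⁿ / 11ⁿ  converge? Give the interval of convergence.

(34/5, 56/5)

Apply the ratio test: |a_{n+1}| / |a_n| = [((n+1)² + 3(n+1) + 4)/(n² + 3n + 4)] · 5/11, which tends to 5/11 as n → ∞.
The series converges when 5/11 · |x − 9| < 1, giving R = 11/5.
When x = 56/5, the terms have absolute value of order n², which does not tend to 0, so the series diverges by the divergence test.
At x = 34/5: the terms do not tend to 0, so the series diverges.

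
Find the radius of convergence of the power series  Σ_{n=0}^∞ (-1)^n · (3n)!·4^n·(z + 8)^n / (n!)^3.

The ratio of consecutive coefficients is (3n+1)·(3n+2)·(3n+3)/(n+1)³ · 4 → 108.
Thus R = 1/(108) = 1/108.

R = 1/108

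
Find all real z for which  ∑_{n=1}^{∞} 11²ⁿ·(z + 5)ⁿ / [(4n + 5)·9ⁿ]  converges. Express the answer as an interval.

Apply the ratio test: |a_{n+1}| / |a_n| = [(4n + 5)/(4(n+1) + 5)] · 121/9, which tends to 121/9 as n → ∞.
Convergence for |z + 5| · 121/9 < 1, i.e. |z + 5| < 9/121. So R = 9/121.
When z = -596/121, the terms are asymptotic to a nonzero constant times 1/n, so the series diverges by limit comparison with Σ 1/n.
When z = -614/121, an alternating series whose terms decrease to 0 in absolute value, so it converges by the Leibniz criterion.

[-614/121, -596/121)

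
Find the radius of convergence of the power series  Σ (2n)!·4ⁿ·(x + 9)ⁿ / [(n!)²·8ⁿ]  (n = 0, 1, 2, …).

The ratio of consecutive coefficients is (2n+1)·(2n+2)/(n+1)² · 4/8 → 2.
The series converges when 2 · |x + 9| < 1, giving R = 1/2.

R = 1/2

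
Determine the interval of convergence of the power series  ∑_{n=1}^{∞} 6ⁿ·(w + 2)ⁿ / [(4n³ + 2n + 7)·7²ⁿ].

Apply the ratio test: |a_{n+1}| / |a_n| = [(4n³ + 2n + 7)/(4(n+1)³ + 2(n+1) + 7)] · 6/49, which tends to 6/49 as n → ∞.
Convergence for |w + 2| · 6/49 < 1, i.e. |w + 2| < 49/6. So R = 49/6.
When w = 37/6, absolute convergence follows by limit comparison with Σ 1/n³.
When w = -61/6, the series is dominated by a constant times Σ 1/n³, which converges (p = 3 > 1).

[-61/6, 37/6]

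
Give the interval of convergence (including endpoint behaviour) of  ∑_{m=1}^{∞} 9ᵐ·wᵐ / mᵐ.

Applying the root test, |a_m|^(1/m) = 9/m → 0.
The limit is 0 for every w, so R = ∞.

(−∞, ∞)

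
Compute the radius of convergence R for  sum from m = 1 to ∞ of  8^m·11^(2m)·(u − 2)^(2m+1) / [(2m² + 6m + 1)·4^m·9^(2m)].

The ratio of consecutive coefficients is [(2m² + 6m + 1)/(2(m+1)² + 6(m+1) + 1)] · 8·121/(4·81) → 242/81.
Successive powers of (u − 2) differ by 2, so the series converges when |u − 2|² · 242/81 < 1, i.e. |u − 2| < √(81/242). So R = 9√2/22.

R = 9√2/22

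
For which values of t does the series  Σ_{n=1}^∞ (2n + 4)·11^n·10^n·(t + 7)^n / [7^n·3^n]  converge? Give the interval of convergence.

Ratio test: |a_{n+1}/a_n| = [(2(n+1) + 4)/(2n + 4)] · 11·10/(7·3) → 110/21 as n → ∞.
Convergence for |t + 7| · 110/21 < 1, i.e. |t + 7| < 21/110. So R = 21/110.
At t = -749/110: the terms do not tend to 0, so the series diverges.
When t = -791/110, the terms have absolute value of order n, which does not tend to 0, so the series diverges by the divergence test.

(-791/110, -749/110)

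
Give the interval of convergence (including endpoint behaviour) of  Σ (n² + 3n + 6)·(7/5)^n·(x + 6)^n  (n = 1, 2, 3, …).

(-47/7, -37/7)

The ratio of consecutive coefficients is [((n+1)² + 3(n+1) + 6)/(n² + 3n + 6)] · 7/5 → 7/5.
Hence the series converges for |x + 6| < 1/(7/5) = 5/7, so the radius of convergence is 5/7.
When x = -37/7, the n-th term does not approach 0; divergence by the term test.
Check x = -47/7: the terms have absolute value of order n², which does not tend to 0, so the series diverges by the divergence test.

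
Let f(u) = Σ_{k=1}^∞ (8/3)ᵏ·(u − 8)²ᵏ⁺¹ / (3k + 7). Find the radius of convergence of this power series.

The ratio of consecutive coefficients is [(3k + 7)/(3(k+1) + 7)] · 8/3 → 8/3.
Since the exponent of (u − 8) increases by 2 each term, convergence requires |u − 8|² < 3/8, hence R = √6/4.

R = √6/4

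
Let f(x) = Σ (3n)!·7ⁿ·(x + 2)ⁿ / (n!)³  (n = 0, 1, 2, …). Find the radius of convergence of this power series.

The ratio of consecutive coefficients is (3n+1)·(3n+2)·(3n+3)/(n+1)³ · 7 → 189.
Convergence for |x + 2| · 189 < 1, i.e. |x + 2| < 1/189. So R = 1/189.

R = 1/189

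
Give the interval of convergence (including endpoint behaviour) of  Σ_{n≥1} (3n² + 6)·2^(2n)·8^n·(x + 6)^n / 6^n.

The ratio of consecutive coefficients is [(3(n+1)² + 6)/(3n² + 6)] · 4·8/6 → 16/3.
The series converges when 16/3 · |x + 6| < 1, giving R = 3/16.
When x = -93/16, the terms have absolute value of order n², which does not tend to 0, so the series diverges by the divergence test.
At x = -99/16: the terms have absolute value of order n², which does not tend to 0, so the series diverges by the divergence test.

(-99/16, -93/16)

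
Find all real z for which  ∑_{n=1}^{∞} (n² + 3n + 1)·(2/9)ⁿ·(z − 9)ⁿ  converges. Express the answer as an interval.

By the ratio test, |a_{n+1}/a_n| = [((n+1)² + 3(n+1) + 1)/(n² + 3n + 1)] · 2/9 → 2/9.
Convergence for |z − 9| · 2/9 < 1, i.e. |z − 9| < 9/2. So R = 9/2.
Endpoint z = 27/2: the terms do not tend to 0, so the series diverges.
At z = 9/2: the terms have absolute value of order n², which does not tend to 0, so the series diverges by the divergence test.

(9/2, 27/2)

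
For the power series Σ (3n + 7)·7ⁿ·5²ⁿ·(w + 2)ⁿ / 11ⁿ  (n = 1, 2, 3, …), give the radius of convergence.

R = 11/175

By the ratio test, |a_{n+1}/a_n| = [(3(n+1) + 7)/(3n + 7)] · 7·25/11 → 175/11.
Hence the series converges for |w + 2| < 1/(175/11) = 11/175, so the radius of convergence is 11/175.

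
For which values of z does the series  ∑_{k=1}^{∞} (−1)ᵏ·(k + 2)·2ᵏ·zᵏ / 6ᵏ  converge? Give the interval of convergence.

(-3, 3)

By the ratio test, |a_{k+1}/a_k| = [((k+1) + 2)/(k + 2)] · 2/6 → 1/3.
Thus R = 1/(1/3) = 3.
Endpoint z = 3: the terms have absolute value of order k, which does not tend to 0, so the series diverges by the divergence test.
Endpoint z = -3: the k-th term does not approach 0; divergence by the term test.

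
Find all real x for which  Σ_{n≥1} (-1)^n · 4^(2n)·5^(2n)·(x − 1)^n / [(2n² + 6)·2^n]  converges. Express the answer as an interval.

The ratio of consecutive coefficients is [(2n² + 6)/(2(n+1)² + 6)] · 16·25/2 → 200.
Hence the series converges for |x − 1| < 1/(200) = 1/200, so the radius of convergence is 1/200.
At x = 201/200: absolute convergence follows by limit comparison with Σ 1/n².
When x = 199/200, absolute convergence follows by limit comparison with Σ 1/n².

[199/200, 201/200]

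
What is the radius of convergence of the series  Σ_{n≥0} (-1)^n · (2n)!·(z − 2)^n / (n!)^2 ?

R = 1/4

By the ratio test, |a_{n+1}/a_n| = (2n+1)·(2n+2)/(n+1)² → 4.
Thus R = 1/(4) = 1/4.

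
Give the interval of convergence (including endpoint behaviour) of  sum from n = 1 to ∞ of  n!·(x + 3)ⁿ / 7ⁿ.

{-3}

By the ratio test, |a_{n+1}/a_n| = (n+1) · 1/7 → ∞.
Since the ratio → ∞, the series diverges for every x ≠ -3, and R = 0.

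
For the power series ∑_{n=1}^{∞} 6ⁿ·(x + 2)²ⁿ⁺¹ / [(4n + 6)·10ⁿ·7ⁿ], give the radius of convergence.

R = √105/3

By the ratio test, |a_{n+1}/a_n| = [(4n + 6)/(4(n+1) + 6)] · 6/(10·7) → 3/35.
Successive powers of (x + 2) differ by 2, so the series converges when |x + 2|² · 3/35 < 1, i.e. |x + 2| < √(35/3). So R = √105/3.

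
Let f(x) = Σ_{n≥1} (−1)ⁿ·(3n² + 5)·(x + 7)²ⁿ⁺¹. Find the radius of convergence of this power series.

Apply the ratio test: |a_{n+1}| / |a_n| = (3(n+1)² + 5)/(3n² + 5), which tends to 1 as n → ∞.
Successive powers of (x + 7) differ by 2, so the series converges when |x + 7|² · 1 < 1, i.e. |x + 7| < √(1) = 1. So R = 1.

R = 1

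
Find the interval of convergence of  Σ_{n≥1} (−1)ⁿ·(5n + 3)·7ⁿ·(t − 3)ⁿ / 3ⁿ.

Ratio test: |a_{n+1}/a_n| = [(5(n+1) + 3)/(5n + 3)] · 7/3 → 7/3 as n → ∞.
The series converges when 7/3 · |t − 3| < 1, giving R = 3/7.
Endpoint t = 24/7: the n-th term does not approach 0; divergence by the term test.
When t = 18/7, the terms have absolute value of order n, which does not tend to 0, so the series diverges by the divergence test.

(18/7, 24/7)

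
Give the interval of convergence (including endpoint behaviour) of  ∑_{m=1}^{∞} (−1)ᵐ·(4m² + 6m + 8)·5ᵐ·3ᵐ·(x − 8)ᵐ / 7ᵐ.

The ratio of consecutive coefficients is [(4(m+1)² + 6(m+1) + 8)/(4m² + 6m + 8)] · 5·3/7 → 15/7.
Convergence for |x − 8| · 15/7 < 1, i.e. |x − 8| < 7/15. So R = 7/15.
At x = 127/15: the m-th term does not approach 0; divergence by the term test.
Endpoint x = 113/15: the terms have absolute value of order m², which does not tend to 0, so the series diverges by the divergence test.

(113/15, 127/15)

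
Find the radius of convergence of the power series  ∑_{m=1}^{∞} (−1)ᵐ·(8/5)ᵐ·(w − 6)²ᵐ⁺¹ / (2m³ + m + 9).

R = √10/4

Ratio test: |a_{m+1}/a_m| = [(2m³ + m + 9)/(2(m+1)³ + (m+1) + 9)] · 8/5 → 8/5 as m → ∞.
Since the exponent of (w − 6) increases by 2 each term, convergence requires |w − 6|² < 5/8, hence R = √10/4.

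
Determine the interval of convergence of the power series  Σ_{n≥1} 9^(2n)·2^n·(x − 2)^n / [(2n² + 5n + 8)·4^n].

Ratio test: |a_{n+1}/a_n| = [(2n² + 5n + 8)/(2(n+1)² + 5(n+1) + 8)] · 81·2/4 → 81/2 as n → ∞.
Thus R = 1/(81/2) = 2/81.
Check x = 164/81: absolute convergence follows by limit comparison with Σ 1/n².
At x = 160/81: absolute convergence follows by limit comparison with Σ 1/n².

[160/81, 164/81]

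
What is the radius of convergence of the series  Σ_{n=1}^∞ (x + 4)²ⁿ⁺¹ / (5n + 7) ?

R = 1

Apply the ratio test: |a_{n+1}| / |a_n| = (5n + 7)/(5(n+1) + 7), which tends to 1 as n → ∞.
Writing y = (x + 4)², the series in y has radius 1, so |x + 4| < √(1) = 1 and R = 1.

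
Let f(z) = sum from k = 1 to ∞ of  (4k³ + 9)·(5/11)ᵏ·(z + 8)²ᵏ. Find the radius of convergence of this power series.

R = √55/5

The ratio of consecutive coefficients is [(4(k+1)³ + 9)/(4k³ + 9)] · 5/11 → 5/11.
Since the exponent of (z + 8) increases by 2 each term, convergence requires |z + 8|² < 11/5, hence R = √55/5.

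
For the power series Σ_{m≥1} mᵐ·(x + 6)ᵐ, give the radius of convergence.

R = 0

Applying the root test, |a_m|^(1/m) = m → ∞.
Since the m-th root of |a_m| is unbounded, the series converges only at x = -6; R = 0.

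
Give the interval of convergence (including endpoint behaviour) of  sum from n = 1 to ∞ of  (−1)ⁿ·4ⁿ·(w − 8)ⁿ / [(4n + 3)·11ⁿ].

(21/4, 43/4]

Apply the ratio test: |a_{n+1}| / |a_n| = [(4n + 3)/(4(n+1) + 3)] · 4/11, which tends to 4/11 as n → ∞.
Convergence for |w − 8| · 4/11 < 1, i.e. |w − 8| < 11/4. So R = 11/4.
When w = 43/4, the terms alternate in sign and decrease monotonically to 0 in absolute value (size ~ c/n), so the alternating series test gives convergence.
Endpoint w = 21/4: the terms are asymptotic to a nonzero constant times 1/n, so the series diverges by limit comparison with Σ 1/n.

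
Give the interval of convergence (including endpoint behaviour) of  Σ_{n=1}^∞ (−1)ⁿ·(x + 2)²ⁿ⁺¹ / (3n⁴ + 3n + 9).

Apply the ratio test: |a_{n+1}| / |a_n| = (3n⁴ + 3n + 9)/(3(n+1)⁴ + 3(n+1) + 9), which tends to 1 as n → ∞.
Since the exponent of (x + 2) increases by 2 each term, convergence requires |x + 2|² < 1, hence R = 1.
At x = -1: the terms are on the order of 1/n⁴, so the series converges absolutely by comparison with the p-series (p = 4 > 1).
Endpoint x = -3: absolute convergence follows by limit comparison with Σ 1/n⁴.

[-3, -1]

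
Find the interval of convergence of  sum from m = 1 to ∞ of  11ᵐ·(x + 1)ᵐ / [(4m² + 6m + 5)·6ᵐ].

[-17/11, -5/11]

By the ratio test, |a_{m+1}/a_m| = [(4m² + 6m + 5)/(4(m+1)² + 6(m+1) + 5)] · 11/6 → 11/6.
Convergence for |x + 1| · 11/6 < 1, i.e. |x + 1| < 6/11. So R = 6/11.
When x = -5/11, the terms are on the order of 1/m², so the series converges absolutely by comparison with the p-series (p = 2 > 1).
Check x = -17/11: the series is dominated by a constant times Σ 1/m², which converges (p = 2 > 1).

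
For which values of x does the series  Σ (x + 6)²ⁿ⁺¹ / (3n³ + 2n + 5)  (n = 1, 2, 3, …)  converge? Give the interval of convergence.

Ratio test: |a_{n+1}/a_n| = (3n³ + 2n + 5)/(3(n+1)³ + 2(n+1) + 5) → 1 as n → ∞.
Writing y = (x + 6)², the series in y has radius 1, so |x + 6| < √(1) = 1 and R = 1.
Check x = -5: the series is dominated by a constant times Σ 1/n³, which converges (p = 3 > 1).
Endpoint x = -7: the series is dominated by a constant times Σ 1/n³, which converges (p = 3 > 1).

[-7, -5]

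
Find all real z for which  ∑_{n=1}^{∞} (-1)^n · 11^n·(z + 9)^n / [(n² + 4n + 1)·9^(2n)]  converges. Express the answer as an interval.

Apply the ratio test: |a_{n+1}| / |a_n| = [(n² + 4n + 1)/((n+1)² + 4(n+1) + 1)] · 11/81, which tends to 11/81 as n → ∞.
The series converges when 11/81 · |z + 9| < 1, giving R = 81/11.
At z = -18/11: absolute convergence follows by limit comparison with Σ 1/n².
When z = -180/11, the terms are on the order of 1/n², so the series converges absolutely by comparison with the p-series (p = 2 > 1).

[-180/11, -18/11]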